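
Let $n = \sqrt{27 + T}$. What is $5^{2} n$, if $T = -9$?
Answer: $75 \sqrt{2} \approx 106.07$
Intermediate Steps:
$n = 3 \sqrt{2}$ ($n = \sqrt{27 - 9} = \sqrt{18} = 3 \sqrt{2} \approx 4.2426$)
$5^{2} n = 5^{2} \cdot 3 \sqrt{2} = 25 \cdot 3 \sqrt{2} = 75 \sqrt{2}$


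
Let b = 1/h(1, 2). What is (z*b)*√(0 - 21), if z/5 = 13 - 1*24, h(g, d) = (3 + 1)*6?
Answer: -55*I*√21/24 ≈ -10.502*I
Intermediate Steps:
h(g, d) = 24 (h(g, d) = 4*6 = 24)
z = -55 (z = 5*(13 - 1*24) = 5*(13 - 24) = 5*(-11) = -55)
b = 1/24 ≈ 0.041667
(z*b)*√(0 - 21) = (-55*1/24)*√(0 - 21) = -55*I*√21/24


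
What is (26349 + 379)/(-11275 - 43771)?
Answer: -13364/27523 ≈ -0.48556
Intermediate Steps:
(26349 + 379)/(-11275 - 43771) = 26728/(-55046) = 26728*(-1/55046) = -13364/27523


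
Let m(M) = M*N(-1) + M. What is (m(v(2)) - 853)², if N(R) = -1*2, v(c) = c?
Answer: 731025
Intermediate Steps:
N(R) = -2
m(M) = -M (m(M) = M*(-2) + M = -2*M + M = -M)
(m(v(2)) - 853)² = (-1*2 - 853)² = (-2 - 853)² = (-855)² = 731025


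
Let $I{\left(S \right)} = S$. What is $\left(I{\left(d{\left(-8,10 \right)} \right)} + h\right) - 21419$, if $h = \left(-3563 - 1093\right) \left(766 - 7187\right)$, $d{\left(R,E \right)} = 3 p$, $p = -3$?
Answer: $29874748$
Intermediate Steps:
$d{\left(R,E \right)} = -9$ ($d{\left(R,E \right)} = 3 \left(-3\right) = -9$)
$h = 29896176$ ($h = \left(-4656\right) \left(-6421\right) = 29896176$)
$\left(I{\left(d{\left(-8,10 \right)} \right)} + h\right) - 21419 = \left(-9 + 29896176\right) - 21419 = 29896167 - 21419 = 29874748$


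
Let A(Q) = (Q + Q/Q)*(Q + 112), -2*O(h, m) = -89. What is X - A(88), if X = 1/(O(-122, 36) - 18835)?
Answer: -668941802/37581 ≈ -17800.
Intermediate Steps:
O(h, m) = 89/2 (O(h, m) = -½*(-89) = 89/2)
A(Q) = (1 + Q)*(112 + Q) (A(Q) = (Q + 1)*(112 + Q) = (1 + Q)*(112 + Q))
X = -2/37581 (X = 1/(89/2 - 18835) = 1/(-37581/2) = -2/37581 ≈ -5.3218e-5)
X - A(88) = -2/37581 - (112 + 88² + 113*88) = -2/37581 - (112 + 7744 + 9944) = -2/37581 - 1*17800 = -2/37581 - 17800 = -668941802/37581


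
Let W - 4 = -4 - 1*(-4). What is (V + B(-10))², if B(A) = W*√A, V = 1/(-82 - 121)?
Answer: (1 - 812*I*√10)²/41209 ≈ -160.0 - 0.12462*I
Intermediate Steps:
W = 4 (W = 4 + (-4 - 1*(-4)) = 4 + (-4 + 4) = 4 + 0 = 4)
V = -1/203 (V = 1/(-203) = -1/203 ≈ -0.0049261)
B(A) = 4*√A
(V + B(-10))² = (-1/203 + 4*√(-10))² = (-1/203 + 4*(I*√10))² = (-1/203 + 4*I*√10)²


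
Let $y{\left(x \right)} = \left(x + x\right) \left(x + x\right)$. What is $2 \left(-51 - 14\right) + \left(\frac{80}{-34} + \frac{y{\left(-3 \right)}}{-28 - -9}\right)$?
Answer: $- \frac{43362}{323} \approx -134.25$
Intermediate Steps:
$y{\left(x \right)} = 4 x^{2}$ ($y{\left(x \right)} = 2 x 2 x = 4 x^{2}$)
$2 \left(-51 - 14\right) + \left(\frac{80}{-34} + \frac{y{\left(-3 \right)}}{-28 - -9}\right) = 2 \left(-51 - 14\right) + \left(\frac{80}{-34} + \frac{4 \left(-3\right)^{2}}{-28 - -9}\right) = 2 \left(-51 - 14\right) + \left(80 \left(- \frac{1}{34}\right) + \frac{4 \cdot 9}{-28 + 9}\right) = 2 \left(-65\right) - \left(\frac{40}{17} - \frac{36}{-19}\right) = -130 + \left(- \frac{40}{17} + 36 \left(- \frac{1}{19}\right)\right) = -130 - \frac{1372}{323} = - \frac{43362}{323}$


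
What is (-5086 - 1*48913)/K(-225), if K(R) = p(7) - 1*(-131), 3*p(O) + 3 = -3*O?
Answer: -53999/123 ≈ -439.02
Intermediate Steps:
p(O) = -1 - O (p(O) = -1 + (-3*O)/3 = -1 - O)
K(R) = 123 (K(R) = (-1 - 1*7) - 1*(-131) = (-1 - 7) + 131 = -8 + 131 = 123)
(-5086 - 1*48913)/K(-225) = (-5086 - 1*48913)/123 = (-5086 - 48913)*(1/123) = -53999*1/123 = -53999/123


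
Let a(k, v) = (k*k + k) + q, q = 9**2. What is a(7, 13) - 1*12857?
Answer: -12720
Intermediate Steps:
q = 81
a(k, v) = 81 + k + k**2 (a(k, v) = (k*k + k) + 81 = (k**2 + k) + 81 = (k + k**2) + 81 = 81 + k + k**2)
a(7, 13) - 1*12857 = (81 + 7 + 7**2) - 1*12857 = (81 + 7 + 49) - 12857 = 137 - 12857 = -12720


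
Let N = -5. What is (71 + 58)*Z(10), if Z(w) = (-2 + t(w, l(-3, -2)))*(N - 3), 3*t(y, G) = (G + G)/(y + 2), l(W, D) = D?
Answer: 6536/3 ≈ 2178.7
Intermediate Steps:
t(y, G) = 2*G/(3*(2 + y)) (t(y, G) = ((G + G)/(y + 2))/3 = ((2*G)/(2 + y))/3 = (2*G/(2 + y))/3 = 2*G/(3*(2 + y)))
Z(w) = 16 + 32/(3*(2 + w)) (Z(w) = (-2 + (2/3)*(-2)/(2 + w))*(-5 - 3) = (-2 - 4/(3*(2 + w)))*(-8) = 16 + 32/(3*(2 + w)))
(71 + 58)*Z(10) = (71 + 58)*(16*(8 + 3*10)/(3*(2 + 10))) = 129*((16/3)*(8 + 30)/12) = 129*((16/3)*(1/12)*38) = 129*(152/9) = 6536/3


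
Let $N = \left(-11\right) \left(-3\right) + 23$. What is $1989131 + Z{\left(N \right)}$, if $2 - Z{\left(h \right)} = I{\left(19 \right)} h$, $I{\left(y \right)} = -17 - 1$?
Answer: $1990141$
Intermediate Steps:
$I{\left(y \right)} = -18$
$N = 56$ ($N = 33 + 23 = 56$)
$Z{\left(h \right)} = 2 + 18 h$ ($Z{\left(h \right)} = 2 - - 18 h = 2 + 18 h$)
$1989131 + Z{\left(N \right)} = 1989131 + \left(2 + 18 \cdot 56\right) = 1989131 + \left(2 + 1008\right) = 1989131 + 1010 = 1990141$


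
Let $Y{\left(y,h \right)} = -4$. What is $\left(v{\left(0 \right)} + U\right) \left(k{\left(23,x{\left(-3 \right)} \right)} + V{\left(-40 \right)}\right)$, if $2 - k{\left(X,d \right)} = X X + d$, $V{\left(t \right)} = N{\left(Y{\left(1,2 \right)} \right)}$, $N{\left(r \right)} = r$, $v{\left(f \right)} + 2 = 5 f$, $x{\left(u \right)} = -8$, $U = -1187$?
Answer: $621847$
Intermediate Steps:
$v{\left(f \right)} = -2 + 5 f$
$V{\left(t \right)} = -4$
$k{\left(X,d \right)} = 2 - d - X^{2}$ ($k{\left(X,d \right)} = 2 - \left(X X + d\right) = 2 - \left(X^{2} + d\right) = 2 - \left(d + X^{2}\right) = 2 - d - X^{2}$)
$\left(v{\left(0 \right)} + U\right) \left(k{\left(23,x{\left(-3 \right)} \right)} + V{\left(-40 \right)}\right) = \left(\left(-2 + 5 \cdot 0\right) - 1187\right) \left(\left(2 - -8 - 23^{2}\right) - 4\right) = \left(\left(-2 + 0\right) - 1187\right) \left(\left(2 + 8 - 529\right) - 4\right) = \left(-2 - 1187\right) \left(\left(2 + 8 - 529\right) - 4\right) = - 1189 \left(-519 - 4\right) = \left(-1189\right) \left(-523\right) = 621847$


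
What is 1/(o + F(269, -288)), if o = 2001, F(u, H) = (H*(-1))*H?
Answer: -1/80943 ≈ -1.2354e-5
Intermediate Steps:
F(u, H) = -H² (F(u, H) = (-H)*H = -H²)
1/(o + F(269, -288)) = 1/(2001 - 1*(-288)²) = 1/(2001 - 1*82944) = 1/(2001 - 82944) = 1/(-80943) = -1/80943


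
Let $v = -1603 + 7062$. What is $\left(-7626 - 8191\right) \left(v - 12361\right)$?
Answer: $109168934$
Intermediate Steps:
$v = 5459$
$\left(-7626 - 8191\right) \left(v - 12361\right) = \left(-7626 - 8191\right) \left(5459 - 12361\right) = \left(-15817\right) \left(-6902\right) = 109168934$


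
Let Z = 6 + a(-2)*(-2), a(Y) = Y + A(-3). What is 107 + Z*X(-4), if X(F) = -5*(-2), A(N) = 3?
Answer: 147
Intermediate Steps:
X(F) = 10
a(Y) = 3 + Y (a(Y) = Y + 3 = 3 + Y)
Z = 4 (Z = 6 + (3 - 2)*(-2) = 6 + 1*(-2) = 6 - 2 = 4)
107 + Z*X(-4) = 107 + 4*10 = 107 + 40 = 147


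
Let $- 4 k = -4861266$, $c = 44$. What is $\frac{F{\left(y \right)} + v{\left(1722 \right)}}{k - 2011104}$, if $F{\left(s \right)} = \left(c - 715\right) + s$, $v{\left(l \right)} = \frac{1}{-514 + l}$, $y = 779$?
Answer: $- \frac{26093}{192262260} \approx -0.00013572$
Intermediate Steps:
$k = \frac{2430633}{2}$ ($k = \left(- \frac{1}{4}\right) \left(-4861266\right) = \frac{2430633}{2} \approx 1.2153 \cdot 10^{6}$)
$F{\left(s \right)} = -671 + s$ ($F{\left(s \right)} = \left(44 - 715\right) + s = -671 + s$)
$\frac{F{\left(y \right)} + v{\left(1722 \right)}}{k - 2011104} = \frac{\left(-671 + 779\right) + \frac{1}{-514 + 1722}}{\frac{2430633}{2} - 2011104} = \frac{108 + \frac{1}{1208}}{- \frac{1591575}{2}} = \left(108 + \frac{1}{1208}\right) \left(- \frac{2}{1591575}\right) = \frac{130465}{1208} \left(- \frac{2}{1591575}\right) = - \frac{26093}{192262260}$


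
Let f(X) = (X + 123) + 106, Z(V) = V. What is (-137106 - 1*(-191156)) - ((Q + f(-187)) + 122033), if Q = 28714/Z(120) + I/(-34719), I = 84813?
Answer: -47399656801/694380 ≈ -68262.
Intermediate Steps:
Q = 164457301/694380 (Q = 28714/120 + 84813/(-34719) = 28714*(1/120) + 84813*(-1/34719) = 14357/60 - 28271/11573 = 164457301/694380 ≈ 236.84)
f(X) = 229 + X (f(X) = (123 + X) + 106 = 229 + X)
(-137106 - 1*(-191156)) - ((Q + f(-187)) + 122033) = (-137106 - 1*(-191156)) - ((164457301/694380 + (229 - 187)) + 122033) = (-137106 + 191156) - ((164457301/694380 + 42) + 122033) = 54050 - (193621261/694380 + 122033) = 54050 - 1*84930895801/694380 = 54050 - 84930895801/694380 = -47399656801/694380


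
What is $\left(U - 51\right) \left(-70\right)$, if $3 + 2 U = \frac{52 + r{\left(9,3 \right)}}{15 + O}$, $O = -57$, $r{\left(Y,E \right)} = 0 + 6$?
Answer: $\frac{11170}{3} \approx 3723.3$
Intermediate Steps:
$r{\left(Y,E \right)} = 6$
$U = - \frac{46}{21}$ ($U = - \frac{3}{2} + \frac{\left(52 + 6\right) \frac{1}{15 - 57}}{2} = - \frac{3}{2} + \frac{58 \frac{1}{-42}}{2} = - \frac{3}{2} + \frac{58 \left(- \frac{1}{42}\right)}{2} = - \frac{3}{2} + \frac{1}{2} \left(- \frac{29}{21}\right) = - \frac{3}{2} - \frac{29}{42} = - \frac{46}{21} \approx -2.1905$)
$\left(U - 51\right) \left(-70\right) = \left(- \frac{46}{21} - 51\right) \left(-70\right) = \left(- \frac{1117}{21}\right) \left(-70\right) = \frac{11170}{3}$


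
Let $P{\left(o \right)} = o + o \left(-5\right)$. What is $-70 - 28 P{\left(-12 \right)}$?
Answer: $-1414$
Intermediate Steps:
$P{\left(o \right)} = - 4 o$ ($P{\left(o \right)} = o - 5 o = - 4 o$)
$-70 - 28 P{\left(-12 \right)} = -70 - 28 \left(\left(-4\right) \left(-12\right)\right) = -70 - 1344 = -1414$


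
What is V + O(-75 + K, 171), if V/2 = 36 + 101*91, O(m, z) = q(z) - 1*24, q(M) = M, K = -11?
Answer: 18601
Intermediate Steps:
O(m, z) = -24 + z (O(m, z) = z - 1*24 = z - 24 = -24 + z)
V = 18454 (V = 2*(36 + 101*91) = 2*(36 + 9191) = 2*9227 = 18454)
V + O(-75 + K, 171) = 18454 + (-24 + 171) = 18454 + 147 = 18601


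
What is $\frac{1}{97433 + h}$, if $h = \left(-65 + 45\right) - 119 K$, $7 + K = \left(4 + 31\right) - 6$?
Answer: $\frac{1}{94795} \approx 1.0549 \cdot 10^{-5}$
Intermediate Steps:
$K = 22$ ($K = -7 + \left(\left(4 + 31\right) - 6\right) = -7 + \left(35 - 6\right) = -7 + 29 = 22$)
$h = -2638$ ($h = \left(-65 + 45\right) - 2618 = -20 - 2618 = -2638$)
$\frac{1}{97433 + h} = \frac{1}{97433 - 2638} = \frac{1}{94795}$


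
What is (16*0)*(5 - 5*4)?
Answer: 0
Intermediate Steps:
(16*0)*(5 - 5*4) = 0*(5 - 20) = 0*(-15) = 0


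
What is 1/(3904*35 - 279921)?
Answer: -1/143281 ≈ -6.9793e-6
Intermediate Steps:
1/(3904*35 - 279921) = 1/(136640 - 279921) = 1/(-143281) = -1/143281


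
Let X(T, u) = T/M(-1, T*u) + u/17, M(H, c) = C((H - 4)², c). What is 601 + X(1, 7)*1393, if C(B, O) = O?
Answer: 23351/17 ≈ 1373.6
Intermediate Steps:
M(H, c) = c
X(T, u) = 1/u + u/17 (X(T, u) = T/((T*u)) + u/17 = T*(1/(T*u)) + u*(1/17) = 1/u + u/17)
601 + X(1, 7)*1393 = 601 + (1/7 + (1/17)*7)*1393 = 601 + (⅐ + 7/17)*1393 = 601 + (66/119)*1393 = 601 + 13134/17 = 23351/17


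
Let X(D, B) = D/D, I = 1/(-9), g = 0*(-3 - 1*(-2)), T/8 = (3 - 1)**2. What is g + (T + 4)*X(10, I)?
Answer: 36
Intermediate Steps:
T = 32 (T = 8*(3 - 1)**2 = 8*2**2 = 8*4 = 32)
g = 0 (g = 0*(-3 + 2) = 0*(-1) = 0)
I = -1/9 ≈ -0.11111
X(D, B) = 1
g + (T + 4)*X(10, I) = 0 + (32 + 4)*1 = 0 + 36*1 = 0 + 36 = 36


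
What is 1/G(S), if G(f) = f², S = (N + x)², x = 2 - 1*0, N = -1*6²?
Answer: 1/1336336 ≈ 7.4831e-7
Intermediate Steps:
N = -36 (N = -1*36 = -36)
x = 2 (x = 2 + 0 = 2)
S = 1156 (S = (-36 + 2)² = (-34)² = 1156)
1/G(S) = 1/(1156²) = 1/1336336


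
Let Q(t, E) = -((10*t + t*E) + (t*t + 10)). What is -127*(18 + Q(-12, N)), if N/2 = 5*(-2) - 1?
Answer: 35560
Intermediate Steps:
N = -22 (N = 2*(5*(-2) - 1) = 2*(-10 - 1) = 2*(-11) = -22)
Q(t, E) = -10 - t**2 - 10*t - E*t (Q(t, E) = -((10*t + E*t) + (t**2 + 10)) = -((10*t + E*t) + (10 + t**2)) = -(10 + t**2 + 10*t + E*t) = -10 - t**2 - 10*t - E*t)
-127*(18 + Q(-12, N)) = -127*(18 + (-10 - 1*(-12)**2 - 10*(-12) - 1*(-22)*(-12))) = -127*(18 + (-10 - 1*144 + 120 - 264)) = -127*(18 + (-10 - 144 + 120 - 264)) = -127*(18 - 298) = -127*(-280) = 35560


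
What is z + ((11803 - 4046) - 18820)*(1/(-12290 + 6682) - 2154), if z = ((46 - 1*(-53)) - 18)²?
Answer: 133673773967/5608 ≈ 2.3836e+7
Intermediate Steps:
z = 6561 (z = ((46 + 53) - 18)² = (99 - 18)² = 81² = 6561)
z + ((11803 - 4046) - 18820)*(1/(-12290 + 6682) - 2154) = 6561 + ((11803 - 4046) - 18820)*(1/(-12290 + 6682) - 2154) = 6561 + (7757 - 18820)*(1/(-5608) - 2154) = 6561 - 11063*(-1/5608 - 2154) = 6561 - 11063*(-12079633/5608) = 6561 + 133636979879/5608 = 133673773967/5608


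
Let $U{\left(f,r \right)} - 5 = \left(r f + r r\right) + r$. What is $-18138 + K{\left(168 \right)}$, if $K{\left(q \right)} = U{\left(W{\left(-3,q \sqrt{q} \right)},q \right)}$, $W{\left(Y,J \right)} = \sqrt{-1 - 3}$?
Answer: $10259 + 336 i \approx 10259.0 + 336.0 i$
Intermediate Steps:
$W{\left(Y,J \right)} = 2 i$ ($W{\left(Y,J \right)} = \sqrt{-4} = 2 i$)
$U{\left(f,r \right)} = 5 + r + r^{2} + f r$ ($U{\left(f,r \right)} = 5 + \left(\left(r f + r r\right) + r\right) = 5 + \left(\left(f r + r^{2}\right) + r\right) = 5 + \left(\left(r^{2} + f r\right) + r\right) = 5 + \left(r + r^{2} + f r\right) = 5 + r + r^{2} + f r$)
$K{\left(q \right)} = 5 + q + q^{2} + 2 i q$
$-18138 + K{\left(168 \right)} = -18138 + \left(5 + 168 + 168^{2} + 2 i 168\right) = -18138 + \left(5 + 168 + 28224 + 336 i\right) = -18138 + \left(28397 + 336 i\right) = 10259 + 336 i$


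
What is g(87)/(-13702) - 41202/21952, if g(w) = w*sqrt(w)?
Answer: -2943/1568 - 87*sqrt(87)/13702 ≈ -1.9361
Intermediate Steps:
g(w) = w**(3/2)
g(87)/(-13702) - 41202/21952 = 87**(3/2)/(-13702) - 41202/21952 = (87*sqrt(87))*(-1/13702) - 41202*1/21952 = -87*sqrt(87)/13702 - 2943/1568 = -2943/1568 - 87*sqrt(87)/13702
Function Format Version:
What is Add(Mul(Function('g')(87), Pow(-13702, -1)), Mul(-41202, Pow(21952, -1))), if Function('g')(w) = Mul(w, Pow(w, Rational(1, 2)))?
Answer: Add(Rational(-2943, 1568), Mul(Rational(-87, 13702), Pow(87, Rational(1, 2)))) ≈ -1.9361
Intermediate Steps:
Function('g')(w) = Pow(w, Rational(3, 2))
Add(Mul(Function('g')(87), Pow(-13702, -1)), Mul(-41202, Pow(21952, -1))) = Add(Mul(Pow(87, Rational(3, 2)), Pow(-13702, -1)), Mul(-41202, Pow(21952, -1))) = Add(Mul(Mul(87, Pow(87, Rational(1, 2))), Rational(-1, 13702)), Mul(-41202, Rational(1, 21952))) = Add(Mul(Rational(-87, 13702), Pow(87, Rational(1, 2))), Rational(-2943, 1568)) = Add(Rational(-2943, 1568), Mul(Rational(-87, 13702), Pow(87, Rational(1, 2))))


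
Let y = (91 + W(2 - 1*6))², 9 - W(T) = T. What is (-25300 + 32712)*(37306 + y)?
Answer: 356680264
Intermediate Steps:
W(T) = 9 - T
y = 10816 (y = (91 + (9 - (2 - 1*6)))² = (91 + (9 - (2 - 6)))² = (91 + (9 - 1*(-4)))² = (91 + (9 + 4))² = (91 + 13)² = 104² = 10816)
(-25300 + 32712)*(37306 + y) = (-25300 + 32712)*(37306 + 10816) = 7412*48122 = 356680264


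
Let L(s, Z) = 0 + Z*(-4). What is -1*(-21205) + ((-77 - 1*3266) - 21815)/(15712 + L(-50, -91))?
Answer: 170433211/8038 ≈ 21203.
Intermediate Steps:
L(s, Z) = -4*Z (L(s, Z) = 0 - 4*Z = -4*Z)
-1*(-21205) + ((-77 - 1*3266) - 21815)/(15712 + L(-50, -91)) = -1*(-21205) + ((-77 - 1*3266) - 21815)/(15712 - 4*(-91)) = 21205 + ((-77 - 3266) - 21815)/(15712 + 364) = 21205 + (-3343 - 21815)/16076 = 21205 - 25158*1/16076 = 21205 - 12579/8038 = 170433211/8038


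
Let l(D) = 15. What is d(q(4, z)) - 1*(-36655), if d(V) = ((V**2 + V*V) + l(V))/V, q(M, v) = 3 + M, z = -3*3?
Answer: 256698/7 ≈ 36671.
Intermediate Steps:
z = -9
d(V) = (15 + 2*V**2)/V (d(V) = ((V**2 + V*V) + 15)/V = ((V**2 + V**2) + 15)/V = (2*V**2 + 15)/V = (15 + 2*V**2)/V)
d(q(4, z)) - 1*(-36655) = (2*(3 + 4) + 15/(3 + 4)) - 1*(-36655) = (2*7 + 15/7) + 36655 = (14 + 15*(1/7)) + 36655 = (14 + 15/7) + 36655 = 113/7 + 36655 = 256698/7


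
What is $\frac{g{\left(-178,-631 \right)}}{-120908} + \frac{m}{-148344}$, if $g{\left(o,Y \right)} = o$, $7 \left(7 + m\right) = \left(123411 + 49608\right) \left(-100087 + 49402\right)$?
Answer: $\frac{1352422231529}{160142646} \approx 8445.1$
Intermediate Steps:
$m = -1252781152$ ($m = -7 + \frac{\left(123411 + 49608\right) \left(-100087 + 49402\right)}{7} = -7 + \frac{173019 \left(-50685\right)}{7} = -7 + \frac{1}{7} \left(-8769468015\right) = -7 - 1252781145 = -1252781152$)
$\frac{g{\left(-178,-631 \right)}}{-120908} + \frac{m}{-148344} = - \frac{178}{-120908} - \frac{1252781152}{-148344} = \left(-178\right) \left(- \frac{1}{120908}\right) - - \frac{22371092}{2649} = \frac{89}{60454} + \frac{22371092}{2649} = \frac{1352422231529}{160142646}$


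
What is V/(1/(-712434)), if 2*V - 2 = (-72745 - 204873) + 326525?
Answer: -17422217253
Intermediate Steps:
V = 48909/2 (V = 1 + ((-72745 - 204873) + 326525)/2 = 1 + (-277618 + 326525)/2 = 1 + (½)*48907 = 1 + 48907/2 = 48909/2 ≈ 24455.)
V/(1/(-712434)) = 48909/(2*(1/(-712434))) = 48909/(2*(-1/712434)) = (48909/2)*(-712434) = -17422217253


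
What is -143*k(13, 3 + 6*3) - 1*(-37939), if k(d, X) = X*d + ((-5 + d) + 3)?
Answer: -2673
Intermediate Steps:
k(d, X) = -2 + d + X*d (k(d, X) = X*d + (-2 + d) = -2 + d + X*d)
-143*k(13, 3 + 6*3) - 1*(-37939) = -143*(-2 + 13 + (3 + 6*3)*13) - 1*(-37939) = -143*(-2 + 13 + (3 + 18)*13) + 37939 = -143*(-2 + 13 + 21*13) + 37939 = -143*(-2 + 13 + 273) + 37939 = -143*284 + 37939 = -40612 + 37939 = -2673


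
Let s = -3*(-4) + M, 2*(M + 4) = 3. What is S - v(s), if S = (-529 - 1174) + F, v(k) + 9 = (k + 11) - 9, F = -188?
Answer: -3787/2 ≈ -1893.5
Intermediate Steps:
M = -5/2 (M = -4 + (1/2)*3 = -4 + 3/2 = -5/2 ≈ -2.5000)
s = 19/2 (s = -3*(-4) - 5/2 = 12 - 5/2 = 19/2 ≈ 9.5000)
v(k) = -7 + k (v(k) = -9 + ((k + 11) - 9) = -9 + ((11 + k) - 9) = -9 + (2 + k) = -7 + k)
S = -1891 (S = (-529 - 1174) - 188 = -1703 - 188 = -1891)
S - v(s) = -1891 - (-7 + 19/2) = -1891 - 1*5/2 = -1891 - 5/2 = -3787/2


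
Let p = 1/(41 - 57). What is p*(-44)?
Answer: 11/4 ≈ 2.7500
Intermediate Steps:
p = -1/16 (p = 1/(-16) = -1/16 ≈ -0.062500)
p*(-44) = -1/16*(-44) = 11/4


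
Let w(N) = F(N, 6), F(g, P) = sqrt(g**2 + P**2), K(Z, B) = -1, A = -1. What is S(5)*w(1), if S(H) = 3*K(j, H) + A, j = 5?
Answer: -4*sqrt(37) ≈ -24.331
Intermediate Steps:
S(H) = -4 (S(H) = 3*(-1) - 1 = -3 - 1 = -4)
F(g, P) = sqrt(P**2 + g**2)
w(N) = sqrt(36 + N**2) (w(N) = sqrt(6**2 + N**2) = sqrt(36 + N**2))
S(5)*w(1) = -4*sqrt(36 + 1**2) = -4*sqrt(36 + 1) = -4*sqrt(37)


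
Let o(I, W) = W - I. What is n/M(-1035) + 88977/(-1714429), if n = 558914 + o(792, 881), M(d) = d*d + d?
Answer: 863148658657/1834764771510 ≈ 0.47044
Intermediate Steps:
M(d) = d + d² (M(d) = d² + d = d + d²)
n = 559003 (n = 558914 + (881 - 1*792) = 558914 + (881 - 792) = 558914 + 89 = 559003)
n/M(-1035) + 88977/(-1714429) = 559003/((-1035*(1 - 1035))) + 88977/(-1714429) = 559003/((-1035*(-1034))) + 88977*(-1/1714429) = 559003/1070190 - 88977/1714429 = 863148658657/1834764771510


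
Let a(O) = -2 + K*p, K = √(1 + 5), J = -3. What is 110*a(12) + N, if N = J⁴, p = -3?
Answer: -139 - 330*√6 ≈ -947.33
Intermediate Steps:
K = √6 ≈ 2.4495
a(O) = -2 - 3*√6 (a(O) = -2 + √6*(-3) = -2 - 3*√6)
N = 81 (N = (-3)⁴ = 81)
110*a(12) + N = 110*(-2 - 3*√6) + 81 = (-220 - 330*√6) + 81 = -139 - 330*√6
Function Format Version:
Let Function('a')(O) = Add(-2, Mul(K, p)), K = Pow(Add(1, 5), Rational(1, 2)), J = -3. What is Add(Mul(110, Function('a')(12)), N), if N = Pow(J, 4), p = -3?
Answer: Add(-139, Mul(-330, Pow(6, Rational(1, 2)))) ≈ -947.33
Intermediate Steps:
K = Pow(6, Rational(1, 2)) ≈ 2.4495
Function('a')(O) = Add(-2, Mul(-3, Pow(6, Rational(1, 2)))) (Function('a')(O) = Add(-2, Mul(Pow(6, Rational(1, 2)), -3)) = Add(-2, Mul(-3, Pow(6, Rational(1, 2)))))
N = 81 (N = Pow(-3, 4) = 81)
Add(Mul(110, Function('a')(12)), N) = Add(Mul(110, Add(-2, Mul(-3, Pow(6, Rational(1, 2))))), 81) = Add(Add(-220, Mul(-330, Pow(6, Rational(1, 2)))), 81) = Add(-139, Mul(-330, Pow(6, Rational(1, 2))))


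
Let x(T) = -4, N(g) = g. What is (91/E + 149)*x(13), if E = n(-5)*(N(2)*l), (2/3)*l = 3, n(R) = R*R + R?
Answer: -26911/45 ≈ -598.02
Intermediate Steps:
n(R) = R + R² (n(R) = R² + R = R + R²)
l = 9/2 (l = (3/2)*3 = 9/2 ≈ 4.5000)
E = 180 (E = (-5*(1 - 5))*(2*(9/2)) = -5*(-4)*9 = 20*9 = 180)
(91/E + 149)*x(13) = (91/180 + 149)*(-4) = (26911/180)*(-4) = -26911/45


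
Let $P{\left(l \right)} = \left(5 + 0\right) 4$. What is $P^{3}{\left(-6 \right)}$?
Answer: $8000$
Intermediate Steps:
$P{\left(l \right)} = 20$ ($P{\left(l \right)} = 5 \cdot 4 = 20$)
$P^{3}{\left(-6 \right)} = 20^{3} = 8000$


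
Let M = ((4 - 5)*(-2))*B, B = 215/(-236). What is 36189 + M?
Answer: 4270087/118 ≈ 36187.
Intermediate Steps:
B = -215/236 (B = 215*(-1/236) = -215/236 ≈ -0.91102)
M = -215/118 (M = ((4 - 5)*(-2))*(-215/236) = -1*(-2)*(-215/236) = 2*(-215/236) = -215/118 ≈ -1.8220)
36189 + M = 36189 - 215/118 = 4270087/118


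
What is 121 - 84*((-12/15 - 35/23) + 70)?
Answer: -639857/115 ≈ -5564.0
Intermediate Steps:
121 - 84*((-12/15 - 35/23) + 70) = 121 - 84*((-12*1/15 - 35*1/23) + 70) = 121 - 84*((-⅘ - 35/23) + 70) = 121 - 84*(-267/115 + 70) = 121 - 84*7783/115 = 121 - 653772/115 = -639857/115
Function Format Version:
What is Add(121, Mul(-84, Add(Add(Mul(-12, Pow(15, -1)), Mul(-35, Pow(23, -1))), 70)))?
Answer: Rational(-639857, 115) ≈ -5564.0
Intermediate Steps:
Add(121, Mul(-84, Add(Add(Mul(-12, Pow(15, -1)), Mul(-35, Pow(23, -1))), 70))) = Add(121, Mul(-84, Add(Add(Mul(-12, Rational(1, 15)), Mul(-35, Rational(1, 23))), 70))) = Add(121, Mul(-84, Add(Add(Rational(-4, 5), Rational(-35, 23)), 70))) = Add(121, Mul(-84, Add(Rational(-267, 115), 70))) = Add(121, Mul(-84, Rational(7783, 115))) = Add(121, Rational(-653772, 115)) = Rational(-639857, 115)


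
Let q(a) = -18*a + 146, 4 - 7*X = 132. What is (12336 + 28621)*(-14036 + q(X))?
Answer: -555412026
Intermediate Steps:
X = -128/7 (X = 4/7 - ⅐*132 = 4/7 - 132/7 = -128/7 ≈ -18.286)
q(a) = 146 - 18*a
(12336 + 28621)*(-14036 + q(X)) = (12336 + 28621)*(-14036 + (146 - 18*(-128/7))) = 40957*(-14036 + (146 + 2304/7)) = 40957*(-14036 + 3326/7) = 40957*(-94926/7) = -555412026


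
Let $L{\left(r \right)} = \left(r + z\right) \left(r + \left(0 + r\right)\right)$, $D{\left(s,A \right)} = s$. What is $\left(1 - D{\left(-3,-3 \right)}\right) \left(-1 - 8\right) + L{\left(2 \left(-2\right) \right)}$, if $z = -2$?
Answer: $12$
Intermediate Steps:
$L{\left(r \right)} = 2 r \left(-2 + r\right)$ ($L{\left(r \right)} = \left(r - 2\right) \left(r + \left(0 + r\right)\right) = \left(-2 + r\right) \left(r + r\right) = \left(-2 + r\right) 2 r = 2 r \left(-2 + r\right)$)
$\left(1 - D{\left(-3,-3 \right)}\right) \left(-1 - 8\right) + L{\left(2 \left(-2\right) \right)} = \left(1 - -3\right) \left(-1 - 8\right) + 2 \cdot 2 \left(-2\right) \left(-2 + 2 \left(-2\right)\right) = \left(1 + 3\right) \left(-1 - 8\right) + 2 \left(-4\right) \left(-2 - 4\right) = 4 \left(-9\right) + 2 \left(-4\right) \left(-6\right) = -36 + 48 = 12$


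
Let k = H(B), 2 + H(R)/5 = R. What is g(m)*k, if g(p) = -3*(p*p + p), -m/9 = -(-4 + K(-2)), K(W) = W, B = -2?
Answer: 171720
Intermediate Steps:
H(R) = -10 + 5*R
k = -20 (k = -10 + 5*(-2) = -10 - 10 = -20)
m = -54 (m = -(-9)*(-4 - 2) = -(-9)*(-6) = -9*6 = -54)
g(p) = -3*p - 3*p**2 (g(p) = -3*(p**2 + p) = -3*(p + p**2) = -3*p - 3*p**2)
g(m)*k = -3*(-54)*(1 - 54)*(-20) = -3*(-54)*(-53)*(-20) = -8586*(-20) = 171720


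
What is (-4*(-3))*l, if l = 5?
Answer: 60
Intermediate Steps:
(-4*(-3))*l = -4*(-3)*5 = 12*5 = 60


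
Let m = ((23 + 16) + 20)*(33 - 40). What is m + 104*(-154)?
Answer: -16429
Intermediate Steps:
m = -413 (m = (39 + 20)*(-7) = 59*(-7) = -413)
m + 104*(-154) = -413 + 104*(-154) = -413 - 16016 = -16429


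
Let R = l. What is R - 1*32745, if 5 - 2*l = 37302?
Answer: -102787/2 ≈ -51394.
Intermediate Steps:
l = -37297/2 (l = 5/2 - 1/2*37302 = 5/2 - 18651 = -37297/2 ≈ -18649.)
R = -37297/2 ≈ -18649.
R - 1*32745 = -37297/2 - 1*32745 = -37297/2 - 32745 = -102787/2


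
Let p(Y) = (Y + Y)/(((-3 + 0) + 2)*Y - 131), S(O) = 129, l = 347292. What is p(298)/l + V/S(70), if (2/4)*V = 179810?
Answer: 4464930071773/1601623881 ≈ 2787.8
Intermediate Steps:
V = 359620 (V = 2*179810 = 359620)
p(Y) = 2*Y/(-131 - Y) (p(Y) = (2*Y)/((-3 + 2)*Y - 131) = (2*Y)/(-Y - 131) = (2*Y)/(-131 - Y) = 2*Y/(-131 - Y))
p(298)/l + V/S(70) = -2*298/(131 + 298)/347292 + 359620/129 = -2*298/429*(1/347292) + 359620*(1/129) = -2*298*1/429*(1/347292) + 359620/129 = -596/429*1/347292 + 359620/129 = -149/37247067 + 359620/129 = 4464930071773/1601623881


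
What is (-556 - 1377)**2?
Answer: 3736489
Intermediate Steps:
(-556 - 1377)**2 = (-1933)**2 = 3736489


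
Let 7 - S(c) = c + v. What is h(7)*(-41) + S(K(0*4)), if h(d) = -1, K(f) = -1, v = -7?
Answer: 56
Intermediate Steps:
S(c) = 14 - c (S(c) = 7 - (c - 7) = 7 - (-7 + c) = 7 + (7 - c) = 14 - c)
h(7)*(-41) + S(K(0*4)) = -1*(-41) + (14 - 1*(-1)) = 41 + (14 + 1) = 41 + 15 = 56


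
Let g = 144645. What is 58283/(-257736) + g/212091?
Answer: 8306307989/18221161992 ≈ 0.45586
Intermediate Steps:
58283/(-257736) + g/212091 = 58283/(-257736) + 144645/212091 = 58283*(-1/257736) + 144645*(1/212091) = -58283/257736 + 48215/70697 = 8306307989/18221161992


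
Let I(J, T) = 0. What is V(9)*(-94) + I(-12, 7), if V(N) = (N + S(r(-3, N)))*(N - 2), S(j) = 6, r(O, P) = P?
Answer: -9870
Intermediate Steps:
V(N) = (-2 + N)*(6 + N) (V(N) = (N + 6)*(N - 2) = (6 + N)*(-2 + N) = (-2 + N)*(6 + N))
V(9)*(-94) + I(-12, 7) = (-12 + 9² + 4*9)*(-94) + 0 = (-12 + 81 + 36)*(-94) + 0 = 105*(-94) + 0 = -9870 + 0 = -9870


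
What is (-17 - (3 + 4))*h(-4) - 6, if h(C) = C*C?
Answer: -390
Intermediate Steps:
h(C) = C**2
(-17 - (3 + 4))*h(-4) - 6 = (-17 - (3 + 4))*(-4)**2 - 6 = (-17 - 1*7)*16 - 6 = (-17 - 7)*16 - 6 = -24*16 - 6 = -384 - 6 = -390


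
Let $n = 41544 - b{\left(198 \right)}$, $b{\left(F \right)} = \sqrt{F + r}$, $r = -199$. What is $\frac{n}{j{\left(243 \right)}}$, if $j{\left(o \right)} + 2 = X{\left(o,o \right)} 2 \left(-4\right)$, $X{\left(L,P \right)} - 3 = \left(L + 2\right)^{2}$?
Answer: $- \frac{20772}{240113} + \frac{i}{480226} \approx -0.086509 + 2.0824 \cdot 10^{-6} i$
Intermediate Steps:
$b{\left(F \right)} = \sqrt{-199 + F}$ ($b{\left(F \right)} = \sqrt{F - 199} = \sqrt{-199 + F}$)
$X{\left(L,P \right)} = 3 + \left(2 + L\right)^{2}$ ($X{\left(L,P \right)} = 3 + \left(L + 2\right)^{2} = 3 + \left(2 + L\right)^{2}$)
$n = 41544 - i$ ($n = 41544 - \sqrt{-199 + 198} = 41544 - \sqrt{-1} = 41544 - i \approx 41544.0 - 1.0 i$)
$j{\left(o \right)} = -26 - 8 \left(2 + o\right)^{2}$ ($j{\left(o \right)} = -2 + \left(3 + \left(2 + o\right)^{2}\right) 2 \left(-4\right) = -2 + \left(6 + 2 \left(2 + o\right)^{2}\right) \left(-4\right) = -2 - \left(24 + 8 \left(2 + o\right)^{2}\right) = -26 - 8 \left(2 + o\right)^{2}$)
$\frac{n}{j{\left(243 \right)}} = \frac{41544 - i}{-26 - 8 \left(2 + 243\right)^{2}} = \frac{41544 - i}{-26 - 8 \cdot 245^{2}} = \frac{41544 - i}{-26 - 480200} = \frac{41544 - i}{-480226} = \left(41544 - i\right) \left(- \frac{1}{480226}\right) = - \frac{20772}{240113} + \frac{i}{480226}$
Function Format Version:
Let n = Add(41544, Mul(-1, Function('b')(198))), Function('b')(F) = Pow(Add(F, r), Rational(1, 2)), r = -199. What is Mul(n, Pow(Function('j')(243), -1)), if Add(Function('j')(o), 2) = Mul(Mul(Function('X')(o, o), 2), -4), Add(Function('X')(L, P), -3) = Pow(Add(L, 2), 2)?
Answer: Add(Rational(-20772, 240113), Mul(Rational(1, 480226), I)) ≈ Add(-0.086509, Mul(2.0824e-6, I))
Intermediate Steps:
Function('b')(F) = Pow(Add(-199, F), Rational(1, 2)) (Function('b')(F) = Pow(Add(F, -199), Rational(1, 2)) = Pow(Add(-199, F), Rational(1, 2)))
Function('X')(L, P) = Add(3, Pow(Add(2, L), 2)) (Function('X')(L, P) = Add(3, Pow(Add(L, 2), 2)) = Add(3, Pow(Add(2, L), 2)))
n = Add(41544, Mul(-1, I)) (n = Add(41544, Mul(-1, Pow(Add(-199, 198), Rational(1, 2)))) = Add(41544, Mul(-1, Pow(-1, Rational(1, 2)))) = Add(41544, Mul(-1, I)) ≈ Add(41544., Mul(-1.0000, I)))
Function('j')(o) = Add(-26, Mul(-8, Pow(Add(2, o), 2))) (Function('j')(o) = Add(-2, Mul(Mul(Add(3, Pow(Add(2, o), 2)), 2), -4)) = Add(-2, Mul(Add(6, Mul(2, Pow(Add(2, o), 2))), -4)) = Add(-2, Add(-24, Mul(-8, Pow(Add(2, o), 2)))) = Add(-26, Mul(-8, Pow(Add(2, o), 2))))
Mul(n, Pow(Function('j')(243), -1)) = Mul(Add(41544, Mul(-1, I)), Pow(Add(-26, Mul(-8, Pow(Add(2, 243), 2))), -1)) = Mul(Add(41544, Mul(-1, I)), Pow(Add(-26, Mul(-8, Pow(245, 2))), -1)) = Mul(Add(41544, Mul(-1, I)), Pow(Add(-26, Mul(-8, 60025)), -1)) = Mul(Add(41544, Mul(-1, I)), Pow(Add(-26, -480200), -1)) = Mul(Add(41544, Mul(-1, I)), Pow(-480226, -1)) = Mul(Add(41544, Mul(-1, I)), Rational(-1, 480226)) = Add(Rational(-20772, 240113), Mul(Rational(1, 480226), I))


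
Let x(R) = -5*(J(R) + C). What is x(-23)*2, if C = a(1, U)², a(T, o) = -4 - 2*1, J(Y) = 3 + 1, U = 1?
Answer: -400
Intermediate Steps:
J(Y) = 4
a(T, o) = -6 (a(T, o) = -4 - 2 = -6)
C = 36 (C = (-6)² = 36)
x(R) = -200 (x(R) = -5*(4 + 36) = -5*40 = -200)
x(-23)*2 = -200*2 = -400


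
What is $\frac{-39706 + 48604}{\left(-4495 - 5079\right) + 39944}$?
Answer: $\frac{4449}{15185} \approx 0.29299$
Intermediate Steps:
$\frac{-39706 + 48604}{\left(-4495 - 5079\right) + 39944} = \frac{8898}{\left(-4495 - 5079\right) + 39944} = \frac{8898}{-9574 + 39944} = \frac{8898}{30370} = 8898 \cdot \frac{1}{30370} = \frac{4449}{15185}$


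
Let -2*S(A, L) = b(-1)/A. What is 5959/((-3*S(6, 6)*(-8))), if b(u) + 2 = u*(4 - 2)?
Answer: 5959/8 ≈ 744.88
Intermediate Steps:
b(u) = -2 + 2*u (b(u) = -2 + u*(4 - 2) = -2 + u*2 = -2 + 2*u)
S(A, L) = 2/A (S(A, L) = -(-2 + 2*(-1))/(2*A) = -(-2 - 2)/(2*A) = -(-2)/A = 2/A)
5959/((-3*S(6, 6)*(-8))) = 5959/((-6/6*(-8))) = 5959/((-3*1/3*(-8))) = 5959/((-1*(-8))) = 5959/8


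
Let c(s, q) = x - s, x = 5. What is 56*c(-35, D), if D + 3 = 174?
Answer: 2240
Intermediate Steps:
D = 171 (D = -3 + 174 = 171)
c(s, q) = 5 - s
56*c(-35, D) = 56*(5 - 1*(-35)) = 56*(5 + 35) = 56*40 = 2240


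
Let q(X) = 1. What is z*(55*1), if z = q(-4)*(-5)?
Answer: -275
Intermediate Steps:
z = -5 (z = 1*(-5) = -5)
z*(55*1) = -275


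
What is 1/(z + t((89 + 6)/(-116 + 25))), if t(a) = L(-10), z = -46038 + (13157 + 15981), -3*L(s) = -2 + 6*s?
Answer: -3/50638 ≈ -5.9244e-5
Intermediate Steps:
L(s) = 2/3 - 2*s (L(s) = -(-2 + 6*s)/3 = 2/3 - 2*s)
z = -16900 (z = -46038 + 29138 = -16900)
t(a) = 62/3 (t(a) = 2/3 - 2*(-10) = 2/3 + 20 = 62/3)
1/(z + t((89 + 6)/(-116 + 25))) = 1/(-16900 + 62/3) = 1/(-50638/3) = -3/50638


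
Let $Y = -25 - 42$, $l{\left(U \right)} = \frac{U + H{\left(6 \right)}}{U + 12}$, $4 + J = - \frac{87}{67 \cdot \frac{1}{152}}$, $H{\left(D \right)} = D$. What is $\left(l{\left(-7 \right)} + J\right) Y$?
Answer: $\frac{67527}{5} \approx 13505.0$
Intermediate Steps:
$J = - \frac{13492}{67}$ ($J = -4 - \frac{87}{67 \cdot \frac{1}{152}} = -4 - \frac{87}{\frac{67}{152}} = -4 - \frac{13224}{67} = - \frac{13492}{67} \approx -201.37$)
$l{\left(U \right)} = \frac{6 + U}{12 + U}$ ($l{\left(U \right)} = \frac{U + 6}{U + 12} = \frac{6 + U}{12 + U}$)
$Y = -67$
$\left(l{\left(-7 \right)} + J\right) Y = \left(\frac{6 - 7}{12 - 7} - \frac{13492}{67}\right) \left(-67\right) = \left(\frac{1}{5} \left(-1\right) - \frac{13492}{67}\right) \left(-67\right) = \left(- \frac{1}{5} - \frac{13492}{67}\right) \left(-67\right) = \left(- \frac{67527}{335}\right) \left(-67\right) = \frac{67527}{5}$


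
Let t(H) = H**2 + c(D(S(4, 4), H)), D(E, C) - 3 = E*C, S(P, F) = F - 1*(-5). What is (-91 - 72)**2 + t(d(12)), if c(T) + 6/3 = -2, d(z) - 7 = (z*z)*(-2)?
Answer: 105526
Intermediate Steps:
S(P, F) = 5 + F (S(P, F) = F + 5 = 5 + F)
D(E, C) = 3 + C*E (D(E, C) = 3 + E*C = 3 + C*E)
d(z) = 7 - 2*z**2 (d(z) = 7 + (z*z)*(-2) = 7 + z**2*(-2) = 7 - 2*z**2)
c(T) = -4 (c(T) = -2 - 2 = -4)
t(H) = -4 + H**2 (t(H) = H**2 - 4 = -4 + H**2)
(-91 - 72)**2 + t(d(12)) = (-91 - 72)**2 + (-4 + (7 - 2*12**2)**2) = (-163)**2 + (-4 + (7 - 2*144)**2) = 26569 + (-4 + (7 - 288)**2) = 26569 + (-4 + (-281)**2) = 26569 + (-4 + 78961) = 26569 + 78957 = 105526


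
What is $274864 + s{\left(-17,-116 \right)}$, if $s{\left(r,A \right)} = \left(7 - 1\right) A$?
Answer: $274168$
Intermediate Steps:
$s{\left(r,A \right)} = 6 A$
$274864 + s{\left(-17,-116 \right)} = 274864 + 6 \left(-116\right) = 274864 - 696 = 274168$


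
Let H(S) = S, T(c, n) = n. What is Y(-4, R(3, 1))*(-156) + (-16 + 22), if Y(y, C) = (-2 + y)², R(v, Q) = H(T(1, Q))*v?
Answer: -5610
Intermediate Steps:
R(v, Q) = Q*v
Y(-4, R(3, 1))*(-156) + (-16 + 22) = (-2 - 4)²*(-156) + (-16 + 22) = (-6)²*(-156) + 6 = 36*(-156) + 6 = -5616 + 6 = -5610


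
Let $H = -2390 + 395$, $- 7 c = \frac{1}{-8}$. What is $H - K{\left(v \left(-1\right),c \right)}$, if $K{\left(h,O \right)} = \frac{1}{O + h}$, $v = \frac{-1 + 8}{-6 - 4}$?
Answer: $- \frac{401275}{201} \approx -1996.4$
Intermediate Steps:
$v = - \frac{7}{10}$ ($v = \frac{7}{-10} = 7 \left(- \frac{1}{10}\right) = - \frac{7}{10} \approx -0.7$)
$c = \frac{1}{56}$ ($c = - \frac{1}{7 \left(-8\right)} = \left(- \frac{1}{7}\right) \left(- \frac{1}{8}\right) = \frac{1}{56} \approx 0.017857$)
$H = -1995$
$H - K{\left(v \left(-1\right),c \right)} = -1995 - \frac{1}{\frac{1}{56} - - \frac{7}{10}} = -1995 - \frac{1}{\frac{1}{56} + \frac{7}{10}} = -1995 - \frac{1}{\frac{201}{280}} = -1995 - \frac{280}{201} = - \frac{401275}{201}$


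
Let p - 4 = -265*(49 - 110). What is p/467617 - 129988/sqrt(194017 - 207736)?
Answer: 16169/467617 + 129988*I*sqrt(13719)/13719 ≈ 0.034577 + 1109.8*I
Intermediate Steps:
p = 16169 (p = 4 - 265*(49 - 110) = 4 - 265*(-61) = 4 + 16165 = 16169)
p/467617 - 129988/sqrt(194017 - 207736) = 16169/467617 - 129988/sqrt(194017 - 207736) = 16169*(1/467617) - 129988*(-I*sqrt(13719)/13719) = 16169/467617 - 129988*(-I*sqrt(13719)/13719) = 16169/467617 - (-129988)*I*sqrt(13719)/13719 = 16169/467617 + 129988*I*sqrt(13719)/13719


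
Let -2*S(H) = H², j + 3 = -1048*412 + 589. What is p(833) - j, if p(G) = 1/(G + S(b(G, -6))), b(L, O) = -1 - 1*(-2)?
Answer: 717931352/1665 ≈ 4.3119e+5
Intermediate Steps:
b(L, O) = 1 (b(L, O) = -1 + 2 = 1)
j = -431190 (j = -3 + (-1048*412 + 589) = -3 + (-431776 + 589) = -3 - 431187 = -431190)
S(H) = -H²/2
p(G) = 1/(-½ + G) (p(G) = 1/(G - ½*1²) = 1/(G - ½*1) = 1/(G - ½) = 1/(-½ + G))
p(833) - j = 2/(-1 + 2*833) - 1*(-431190) = 2/(-1 + 1666) + 431190 = 2/1665 + 431190 = 717931352/1665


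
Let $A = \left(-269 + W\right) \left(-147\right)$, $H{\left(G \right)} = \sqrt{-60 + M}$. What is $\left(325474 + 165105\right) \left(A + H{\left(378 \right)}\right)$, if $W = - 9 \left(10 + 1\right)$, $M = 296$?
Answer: $26538361584 + 981158 \sqrt{59} \approx 2.6546 \cdot 10^{10}$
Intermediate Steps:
$H{\left(G \right)} = 2 \sqrt{59}$ ($H{\left(G \right)} = \sqrt{-60 + 296} = \sqrt{236} = 2 \sqrt{59}$)
$W = -99$ ($W = \left(-9\right) 11 = -99$)
$A = 54096$ ($A = \left(-269 - 99\right) \left(-147\right) = \left(-368\right) \left(-147\right) = 54096$)
$\left(325474 + 165105\right) \left(A + H{\left(378 \right)}\right) = \left(325474 + 165105\right) \left(54096 + 2 \sqrt{59}\right) = 490579 \left(54096 + 2 \sqrt{59}\right) = 26538361584 + 981158 \sqrt{59}$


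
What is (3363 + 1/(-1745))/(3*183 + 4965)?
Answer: 2934217/4810965 ≈ 0.60990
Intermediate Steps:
(3363 + 1/(-1745))/(3*183 + 4965) = (3363 - 1/1745)/(549 + 4965) = (5868434/1745)/5514 = (5868434/1745)*(1/5514) = 2934217/4810965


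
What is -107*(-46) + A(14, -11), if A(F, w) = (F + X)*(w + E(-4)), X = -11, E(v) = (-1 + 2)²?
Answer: 4892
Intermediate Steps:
E(v) = 1 (E(v) = 1² = 1)
A(F, w) = (1 + w)*(-11 + F) (A(F, w) = (F - 11)*(w + 1) = (-11 + F)*(1 + w) = (1 + w)*(-11 + F))
-107*(-46) + A(14, -11) = -107*(-46) + (-11 + 14 - 11*(-11) + 14*(-11)) = 4922 + (-11 + 14 + 121 - 154) = 4922 - 30 = 4892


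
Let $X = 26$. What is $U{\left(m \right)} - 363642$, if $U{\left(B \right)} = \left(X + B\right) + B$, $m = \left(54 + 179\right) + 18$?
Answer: $-363114$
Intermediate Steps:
$m = 251$ ($m = 233 + 18 = 251$)
$U{\left(B \right)} = 26 + 2 B$ ($U{\left(B \right)} = \left(26 + B\right) + B = 26 + 2 B$)
$U{\left(m \right)} - 363642 = \left(26 + 2 \cdot 251\right) - 363642 = \left(26 + 502\right) - 363642 = 528 - 363642 = -363114$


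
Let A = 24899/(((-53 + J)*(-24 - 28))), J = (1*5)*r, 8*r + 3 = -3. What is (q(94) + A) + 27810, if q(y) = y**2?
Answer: 108167245/2951 ≈ 36654.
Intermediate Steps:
r = -3/4 (r = -3/8 + (1/8)*(-3) = -3/8 - 3/8 = -3/4 ≈ -0.75000)
J = -15/4 (J = (1*5)*(-3/4) = 5*(-3/4) = -15/4 ≈ -3.7500)
A = 24899/2951 (A = 24899/(((-53 - 15/4)*(-24 - 28))) = 24899/((-227/4*(-52))) = 24899/2951 ≈ 8.4375)
(q(94) + A) + 27810 = (94**2 + 24899/2951) + 27810 = (8836 + 24899/2951) + 27810 = 26099935/2951 + 27810 = 108167245/2951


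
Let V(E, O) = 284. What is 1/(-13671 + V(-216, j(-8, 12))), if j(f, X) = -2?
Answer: -1/13387 ≈ -7.4699e-5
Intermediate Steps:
1/(-13671 + V(-216, j(-8, 12))) = 1/(-13671 + 284) = 1/(-13387) = -1/13387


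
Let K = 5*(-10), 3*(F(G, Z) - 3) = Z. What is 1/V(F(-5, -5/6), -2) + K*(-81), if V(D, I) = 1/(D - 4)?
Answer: 72877/18 ≈ 4048.7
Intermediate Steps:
F(G, Z) = 3 + Z/3
V(D, I) = 1/(-4 + D)
K = -50
1/V(F(-5, -5/6), -2) + K*(-81) = 1/(1/(-4 + (3 + (-5/6)/3))) - 50*(-81) = 1/(1/(-4 + (3 + (-5*⅙)/3))) + 4050 = 1/(1/(-4 + (3 + (⅓)*(-⅚)))) + 4050 = 1/(1/(-4 + (3 - 5/18))) + 4050 = 1/(1/(-4 + 49/18)) + 4050 = 1/(1/(-23/18)) + 4050 = 1/(-18/23) + 4050 = -23/18 + 4050 = 72877/18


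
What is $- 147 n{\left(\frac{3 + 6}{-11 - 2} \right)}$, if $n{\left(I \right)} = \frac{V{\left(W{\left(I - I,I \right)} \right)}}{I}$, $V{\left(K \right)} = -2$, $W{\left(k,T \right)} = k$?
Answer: $- \frac{1274}{3} \approx -424.67$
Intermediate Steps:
$n{\left(I \right)} = - \frac{2}{I}$
$- 147 n{\left(\frac{3 + 6}{-11 - 2} \right)} = - 147 \left(- \frac{2}{\left(3 + 6\right) \frac{1}{-11 - 2}}\right) = - 147 \left(- \frac{2}{9 \frac{1}{-13}}\right) = - 147 \left(- \frac{2}{9 \left(- \frac{1}{13}\right)}\right) = - 147 \left(- \frac{2}{- \frac{9}{13}}\right) = - 147 \left(\left(-2\right) \left(- \frac{13}{9}\right)\right) = \left(-147\right) \frac{26}{9} = - \frac{1274}{3}$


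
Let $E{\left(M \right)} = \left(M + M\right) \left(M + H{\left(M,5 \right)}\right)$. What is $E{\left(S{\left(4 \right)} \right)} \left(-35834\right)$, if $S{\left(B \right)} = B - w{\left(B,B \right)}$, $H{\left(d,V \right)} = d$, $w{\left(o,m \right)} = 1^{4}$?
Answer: $-1290024$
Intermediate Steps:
$w{\left(o,m \right)} = 1$
$S{\left(B \right)} = -1 + B$ ($S{\left(B \right)} = B - 1 = -1 + B$)
$E{\left(M \right)} = 4 M^{2}$ ($E{\left(M \right)} = \left(M + M\right) \left(M + M\right) = 2 M 2 M = 4 M^{2}$)
$E{\left(S{\left(4 \right)} \right)} \left(-35834\right) = 4 \left(-1 + 4\right)^{2} \left(-35834\right) = 4 \cdot 3^{2} \left(-35834\right) = 4 \cdot 9 \left(-35834\right) = 36 \left(-35834\right) = -1290024$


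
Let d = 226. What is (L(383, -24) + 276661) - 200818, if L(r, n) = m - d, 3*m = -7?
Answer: 226844/3 ≈ 75615.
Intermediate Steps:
m = -7/3 (m = (1/3)*(-7) = -7/3 ≈ -2.3333)
L(r, n) = -685/3 (L(r, n) = -7/3 - 1*226 = -7/3 - 226 = -685/3)
(L(383, -24) + 276661) - 200818 = (-685/3 + 276661) - 200818 = 829298/3 - 200818 = 226844/3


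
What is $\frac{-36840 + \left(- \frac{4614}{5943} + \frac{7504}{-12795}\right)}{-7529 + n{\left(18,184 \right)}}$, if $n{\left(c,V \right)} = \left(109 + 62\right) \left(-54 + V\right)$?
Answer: $- \frac{933814155934}{372624703395} \approx -2.506$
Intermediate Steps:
$n{\left(c,V \right)} = -9234 + 171 V$ ($n{\left(c,V \right)} = 171 \left(-54 + V\right) = -9234 + 171 V$)
$\frac{-36840 + \left(- \frac{4614}{5943} + \frac{7504}{-12795}\right)}{-7529 + n{\left(18,184 \right)}} = \frac{-36840 + \left(- \frac{4614}{5943} + \frac{7504}{-12795}\right)}{-7529 + \left(-9234 + 171 \cdot 184\right)} = \frac{-36840 + \left(\left(-4614\right) \frac{1}{5943} + 7504 \left(- \frac{1}{12795}\right)\right)}{-7529 + \left(-9234 + 31464\right)} = \frac{-36840 - \frac{34544134}{25346895}}{-7529 + 22230} = \frac{-36840 - \frac{34544134}{25346895}}{14701} = \left(- \frac{933814155934}{25346895}\right) \frac{1}{14701} = - \frac{933814155934}{372624703395}$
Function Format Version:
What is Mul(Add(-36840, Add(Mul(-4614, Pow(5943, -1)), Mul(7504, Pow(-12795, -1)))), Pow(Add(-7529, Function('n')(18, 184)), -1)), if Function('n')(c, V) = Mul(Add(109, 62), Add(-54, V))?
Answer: Rational(-933814155934, 372624703395) ≈ -2.5060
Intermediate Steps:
Function('n')(c, V) = Add(-9234, Mul(171, V)) (Function('n')(c, V) = Mul(171, Add(-54, V)) = Add(-9234, Mul(171, V)))
Mul(Add(-36840, Add(Mul(-4614, Pow(5943, -1)), Mul(7504, Pow(-12795, -1)))), Pow(Add(-7529, Function('n')(18, 184)), -1)) = Mul(Add(-36840, Add(Mul(-4614, Pow(5943, -1)), Mul(7504, Pow(-12795, -1)))), Pow(Add(-7529, Add(-9234, Mul(171, 184))), -1)) = Mul(Add(-36840, Add(Mul(-4614, Rational(1, 5943)), Mul(7504, Rational(-1, 12795)))), Pow(Add(-7529, Add(-9234, 31464)), -1)) = Mul(Add(-36840, Add(Rational(-1538, 1981), Rational(-7504, 12795))), Pow(Add(-7529, 22230), -1)) = Mul(Add(-36840, Rational(-34544134, 25346895)), Pow(14701, -1)) = Mul(Rational(-933814155934, 25346895), Rational(1, 14701)) = Rational(-933814155934, 372624703395)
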